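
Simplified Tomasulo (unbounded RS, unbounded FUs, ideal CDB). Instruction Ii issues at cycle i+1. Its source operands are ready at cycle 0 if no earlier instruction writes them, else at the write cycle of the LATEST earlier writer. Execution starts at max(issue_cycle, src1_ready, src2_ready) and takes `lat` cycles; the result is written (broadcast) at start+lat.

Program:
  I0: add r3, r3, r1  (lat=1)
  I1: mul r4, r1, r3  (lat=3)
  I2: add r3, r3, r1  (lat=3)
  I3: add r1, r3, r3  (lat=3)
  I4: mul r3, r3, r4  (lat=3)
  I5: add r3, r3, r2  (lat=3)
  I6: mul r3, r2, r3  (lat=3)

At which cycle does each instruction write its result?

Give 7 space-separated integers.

I0 add r3: issue@1 deps=(None,None) exec_start@1 write@2
I1 mul r4: issue@2 deps=(None,0) exec_start@2 write@5
I2 add r3: issue@3 deps=(0,None) exec_start@3 write@6
I3 add r1: issue@4 deps=(2,2) exec_start@6 write@9
I4 mul r3: issue@5 deps=(2,1) exec_start@6 write@9
I5 add r3: issue@6 deps=(4,None) exec_start@9 write@12
I6 mul r3: issue@7 deps=(None,5) exec_start@12 write@15

Answer: 2 5 6 9 9 12 15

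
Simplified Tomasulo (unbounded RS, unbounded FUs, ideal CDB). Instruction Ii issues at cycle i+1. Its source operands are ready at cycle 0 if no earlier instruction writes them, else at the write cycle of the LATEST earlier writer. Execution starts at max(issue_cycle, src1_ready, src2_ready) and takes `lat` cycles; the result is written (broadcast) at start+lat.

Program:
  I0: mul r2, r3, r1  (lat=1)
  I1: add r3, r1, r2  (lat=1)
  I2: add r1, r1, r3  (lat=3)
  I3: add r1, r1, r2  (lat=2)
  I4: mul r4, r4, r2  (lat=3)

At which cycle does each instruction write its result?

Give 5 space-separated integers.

Answer: 2 3 6 8 8

Derivation:
I0 mul r2: issue@1 deps=(None,None) exec_start@1 write@2
I1 add r3: issue@2 deps=(None,0) exec_start@2 write@3
I2 add r1: issue@3 deps=(None,1) exec_start@3 write@6
I3 add r1: issue@4 deps=(2,0) exec_start@6 write@8
I4 mul r4: issue@5 deps=(None,0) exec_start@5 write@8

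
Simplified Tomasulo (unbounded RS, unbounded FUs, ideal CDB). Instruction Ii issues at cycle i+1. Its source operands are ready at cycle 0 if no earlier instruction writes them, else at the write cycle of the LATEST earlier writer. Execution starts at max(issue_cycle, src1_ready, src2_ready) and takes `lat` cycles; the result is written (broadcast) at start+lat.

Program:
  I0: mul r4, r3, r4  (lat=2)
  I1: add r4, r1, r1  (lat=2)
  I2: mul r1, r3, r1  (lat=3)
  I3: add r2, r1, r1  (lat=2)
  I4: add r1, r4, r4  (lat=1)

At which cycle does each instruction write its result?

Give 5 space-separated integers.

Answer: 3 4 6 8 6

Derivation:
I0 mul r4: issue@1 deps=(None,None) exec_start@1 write@3
I1 add r4: issue@2 deps=(None,None) exec_start@2 write@4
I2 mul r1: issue@3 deps=(None,None) exec_start@3 write@6
I3 add r2: issue@4 deps=(2,2) exec_start@6 write@8
I4 add r1: issue@5 deps=(1,1) exec_start@5 write@6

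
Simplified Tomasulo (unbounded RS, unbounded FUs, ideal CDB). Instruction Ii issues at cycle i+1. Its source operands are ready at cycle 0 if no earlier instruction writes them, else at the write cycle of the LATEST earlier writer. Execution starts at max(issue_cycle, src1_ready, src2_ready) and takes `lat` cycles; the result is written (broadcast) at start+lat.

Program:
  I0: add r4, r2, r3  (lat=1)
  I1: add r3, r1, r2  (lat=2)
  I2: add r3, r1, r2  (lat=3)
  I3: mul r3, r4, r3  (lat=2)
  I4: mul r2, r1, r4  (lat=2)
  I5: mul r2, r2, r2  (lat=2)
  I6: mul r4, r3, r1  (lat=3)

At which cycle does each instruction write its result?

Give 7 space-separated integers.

Answer: 2 4 6 8 7 9 11

Derivation:
I0 add r4: issue@1 deps=(None,None) exec_start@1 write@2
I1 add r3: issue@2 deps=(None,None) exec_start@2 write@4
I2 add r3: issue@3 deps=(None,None) exec_start@3 write@6
I3 mul r3: issue@4 deps=(0,2) exec_start@6 write@8
I4 mul r2: issue@5 deps=(None,0) exec_start@5 write@7
I5 mul r2: issue@6 deps=(4,4) exec_start@7 write@9
I6 mul r4: issue@7 deps=(3,None) exec_start@8 write@11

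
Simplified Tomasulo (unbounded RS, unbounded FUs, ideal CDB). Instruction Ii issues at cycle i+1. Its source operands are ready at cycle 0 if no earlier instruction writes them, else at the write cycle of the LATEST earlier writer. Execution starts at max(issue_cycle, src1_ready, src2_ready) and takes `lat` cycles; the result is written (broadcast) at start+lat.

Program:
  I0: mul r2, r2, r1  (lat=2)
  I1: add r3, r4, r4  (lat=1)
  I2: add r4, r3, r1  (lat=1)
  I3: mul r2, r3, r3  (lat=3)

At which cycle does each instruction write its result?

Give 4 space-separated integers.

Answer: 3 3 4 7

Derivation:
I0 mul r2: issue@1 deps=(None,None) exec_start@1 write@3
I1 add r3: issue@2 deps=(None,None) exec_start@2 write@3
I2 add r4: issue@3 deps=(1,None) exec_start@3 write@4
I3 mul r2: issue@4 deps=(1,1) exec_start@4 write@7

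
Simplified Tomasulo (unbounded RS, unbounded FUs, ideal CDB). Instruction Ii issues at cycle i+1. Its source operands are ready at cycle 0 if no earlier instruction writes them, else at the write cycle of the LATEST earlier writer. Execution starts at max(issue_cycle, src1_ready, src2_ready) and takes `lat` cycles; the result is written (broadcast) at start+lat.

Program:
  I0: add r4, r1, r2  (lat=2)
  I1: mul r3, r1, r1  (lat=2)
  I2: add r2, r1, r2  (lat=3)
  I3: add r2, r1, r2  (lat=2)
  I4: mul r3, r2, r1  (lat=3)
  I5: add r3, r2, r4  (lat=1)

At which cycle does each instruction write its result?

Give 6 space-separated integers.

Answer: 3 4 6 8 11 9

Derivation:
I0 add r4: issue@1 deps=(None,None) exec_start@1 write@3
I1 mul r3: issue@2 deps=(None,None) exec_start@2 write@4
I2 add r2: issue@3 deps=(None,None) exec_start@3 write@6
I3 add r2: issue@4 deps=(None,2) exec_start@6 write@8
I4 mul r3: issue@5 deps=(3,None) exec_start@8 write@11
I5 add r3: issue@6 deps=(3,0) exec_start@8 write@9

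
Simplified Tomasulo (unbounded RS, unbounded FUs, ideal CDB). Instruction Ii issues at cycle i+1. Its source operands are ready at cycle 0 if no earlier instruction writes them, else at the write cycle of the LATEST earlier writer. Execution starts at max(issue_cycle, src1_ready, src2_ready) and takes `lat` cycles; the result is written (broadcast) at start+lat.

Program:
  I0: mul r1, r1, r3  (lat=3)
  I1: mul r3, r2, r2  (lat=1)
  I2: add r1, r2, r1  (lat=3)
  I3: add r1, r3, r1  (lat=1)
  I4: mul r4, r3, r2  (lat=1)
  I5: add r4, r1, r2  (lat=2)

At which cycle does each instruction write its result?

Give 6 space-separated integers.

Answer: 4 3 7 8 6 10

Derivation:
I0 mul r1: issue@1 deps=(None,None) exec_start@1 write@4
I1 mul r3: issue@2 deps=(None,None) exec_start@2 write@3
I2 add r1: issue@3 deps=(None,0) exec_start@4 write@7
I3 add r1: issue@4 deps=(1,2) exec_start@7 write@8
I4 mul r4: issue@5 deps=(1,None) exec_start@5 write@6
I5 add r4: issue@6 deps=(3,None) exec_start@8 write@10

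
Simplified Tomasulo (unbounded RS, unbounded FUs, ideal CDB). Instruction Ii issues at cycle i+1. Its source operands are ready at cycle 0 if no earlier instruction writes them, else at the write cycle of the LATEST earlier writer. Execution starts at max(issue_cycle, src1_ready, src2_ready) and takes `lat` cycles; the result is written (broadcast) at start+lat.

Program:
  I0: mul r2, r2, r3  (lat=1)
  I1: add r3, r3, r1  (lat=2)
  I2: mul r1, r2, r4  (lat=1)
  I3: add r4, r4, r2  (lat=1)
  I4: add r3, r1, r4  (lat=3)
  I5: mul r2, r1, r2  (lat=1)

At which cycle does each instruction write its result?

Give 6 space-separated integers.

Answer: 2 4 4 5 8 7

Derivation:
I0 mul r2: issue@1 deps=(None,None) exec_start@1 write@2
I1 add r3: issue@2 deps=(None,None) exec_start@2 write@4
I2 mul r1: issue@3 deps=(0,None) exec_start@3 write@4
I3 add r4: issue@4 deps=(None,0) exec_start@4 write@5
I4 add r3: issue@5 deps=(2,3) exec_start@5 write@8
I5 mul r2: issue@6 deps=(2,0) exec_start@6 write@7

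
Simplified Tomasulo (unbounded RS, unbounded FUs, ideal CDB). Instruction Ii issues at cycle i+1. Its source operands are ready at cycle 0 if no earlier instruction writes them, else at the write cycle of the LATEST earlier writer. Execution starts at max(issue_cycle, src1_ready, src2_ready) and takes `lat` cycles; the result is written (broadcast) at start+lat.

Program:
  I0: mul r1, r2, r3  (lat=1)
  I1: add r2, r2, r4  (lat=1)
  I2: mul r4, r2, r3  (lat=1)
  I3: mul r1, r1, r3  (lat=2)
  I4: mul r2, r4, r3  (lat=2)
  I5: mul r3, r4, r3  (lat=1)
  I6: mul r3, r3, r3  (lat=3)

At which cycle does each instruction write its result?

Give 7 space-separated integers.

I0 mul r1: issue@1 deps=(None,None) exec_start@1 write@2
I1 add r2: issue@2 deps=(None,None) exec_start@2 write@3
I2 mul r4: issue@3 deps=(1,None) exec_start@3 write@4
I3 mul r1: issue@4 deps=(0,None) exec_start@4 write@6
I4 mul r2: issue@5 deps=(2,None) exec_start@5 write@7
I5 mul r3: issue@6 deps=(2,None) exec_start@6 write@7
I6 mul r3: issue@7 deps=(5,5) exec_start@7 write@10

Answer: 2 3 4 6 7 7 10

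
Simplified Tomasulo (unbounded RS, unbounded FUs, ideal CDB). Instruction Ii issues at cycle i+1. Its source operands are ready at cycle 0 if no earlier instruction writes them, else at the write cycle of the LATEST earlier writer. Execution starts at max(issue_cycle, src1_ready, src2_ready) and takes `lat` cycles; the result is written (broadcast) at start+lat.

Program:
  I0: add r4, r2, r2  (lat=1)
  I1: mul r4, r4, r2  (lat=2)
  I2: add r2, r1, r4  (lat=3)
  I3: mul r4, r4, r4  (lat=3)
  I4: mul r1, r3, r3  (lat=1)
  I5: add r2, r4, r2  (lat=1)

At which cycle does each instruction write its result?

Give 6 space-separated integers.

I0 add r4: issue@1 deps=(None,None) exec_start@1 write@2
I1 mul r4: issue@2 deps=(0,None) exec_start@2 write@4
I2 add r2: issue@3 deps=(None,1) exec_start@4 write@7
I3 mul r4: issue@4 deps=(1,1) exec_start@4 write@7
I4 mul r1: issue@5 deps=(None,None) exec_start@5 write@6
I5 add r2: issue@6 deps=(3,2) exec_start@7 write@8

Answer: 2 4 7 7 6 8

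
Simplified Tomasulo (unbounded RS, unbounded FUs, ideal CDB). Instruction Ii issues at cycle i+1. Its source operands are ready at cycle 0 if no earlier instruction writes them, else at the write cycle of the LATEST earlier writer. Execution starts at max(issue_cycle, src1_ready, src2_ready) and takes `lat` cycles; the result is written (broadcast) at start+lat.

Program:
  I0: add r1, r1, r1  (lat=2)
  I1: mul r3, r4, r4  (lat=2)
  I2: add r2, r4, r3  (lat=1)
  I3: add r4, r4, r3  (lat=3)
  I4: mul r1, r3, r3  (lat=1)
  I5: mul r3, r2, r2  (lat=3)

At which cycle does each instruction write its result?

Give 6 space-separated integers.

Answer: 3 4 5 7 6 9

Derivation:
I0 add r1: issue@1 deps=(None,None) exec_start@1 write@3
I1 mul r3: issue@2 deps=(None,None) exec_start@2 write@4
I2 add r2: issue@3 deps=(None,1) exec_start@4 write@5
I3 add r4: issue@4 deps=(None,1) exec_start@4 write@7
I4 mul r1: issue@5 deps=(1,1) exec_start@5 write@6
I5 mul r3: issue@6 deps=(2,2) exec_start@6 write@9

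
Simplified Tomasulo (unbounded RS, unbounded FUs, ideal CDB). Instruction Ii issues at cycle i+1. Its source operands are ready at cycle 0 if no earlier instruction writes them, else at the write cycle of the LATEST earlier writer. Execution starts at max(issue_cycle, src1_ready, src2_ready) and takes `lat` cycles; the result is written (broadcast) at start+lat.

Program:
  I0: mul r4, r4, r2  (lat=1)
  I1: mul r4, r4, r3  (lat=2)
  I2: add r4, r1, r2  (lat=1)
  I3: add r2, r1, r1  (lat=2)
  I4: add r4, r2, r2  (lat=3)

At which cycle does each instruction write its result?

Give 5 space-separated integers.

Answer: 2 4 4 6 9

Derivation:
I0 mul r4: issue@1 deps=(None,None) exec_start@1 write@2
I1 mul r4: issue@2 deps=(0,None) exec_start@2 write@4
I2 add r4: issue@3 deps=(None,None) exec_start@3 write@4
I3 add r2: issue@4 deps=(None,None) exec_start@4 write@6
I4 add r4: issue@5 deps=(3,3) exec_start@6 write@9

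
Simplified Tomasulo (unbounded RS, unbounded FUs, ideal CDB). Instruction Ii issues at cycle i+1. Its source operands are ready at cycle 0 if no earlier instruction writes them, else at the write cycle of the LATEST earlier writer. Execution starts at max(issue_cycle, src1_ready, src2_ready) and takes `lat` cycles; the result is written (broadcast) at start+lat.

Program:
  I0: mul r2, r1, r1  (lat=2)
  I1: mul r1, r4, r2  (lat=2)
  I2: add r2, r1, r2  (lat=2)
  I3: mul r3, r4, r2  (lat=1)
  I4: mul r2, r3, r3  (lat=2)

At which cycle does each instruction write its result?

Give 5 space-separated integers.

I0 mul r2: issue@1 deps=(None,None) exec_start@1 write@3
I1 mul r1: issue@2 deps=(None,0) exec_start@3 write@5
I2 add r2: issue@3 deps=(1,0) exec_start@5 write@7
I3 mul r3: issue@4 deps=(None,2) exec_start@7 write@8
I4 mul r2: issue@5 deps=(3,3) exec_start@8 write@10

Answer: 3 5 7 8 10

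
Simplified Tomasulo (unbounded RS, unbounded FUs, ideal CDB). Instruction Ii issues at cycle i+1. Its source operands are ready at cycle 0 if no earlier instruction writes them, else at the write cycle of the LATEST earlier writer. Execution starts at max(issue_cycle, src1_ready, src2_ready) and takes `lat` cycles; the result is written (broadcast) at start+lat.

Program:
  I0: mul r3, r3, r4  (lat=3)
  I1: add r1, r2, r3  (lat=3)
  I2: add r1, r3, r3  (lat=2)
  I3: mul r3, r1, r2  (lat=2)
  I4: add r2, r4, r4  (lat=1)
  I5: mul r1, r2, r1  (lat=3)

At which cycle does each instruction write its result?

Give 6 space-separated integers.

Answer: 4 7 6 8 6 9

Derivation:
I0 mul r3: issue@1 deps=(None,None) exec_start@1 write@4
I1 add r1: issue@2 deps=(None,0) exec_start@4 write@7
I2 add r1: issue@3 deps=(0,0) exec_start@4 write@6
I3 mul r3: issue@4 deps=(2,None) exec_start@6 write@8
I4 add r2: issue@5 deps=(None,None) exec_start@5 write@6
I5 mul r1: issue@6 deps=(4,2) exec_start@6 write@9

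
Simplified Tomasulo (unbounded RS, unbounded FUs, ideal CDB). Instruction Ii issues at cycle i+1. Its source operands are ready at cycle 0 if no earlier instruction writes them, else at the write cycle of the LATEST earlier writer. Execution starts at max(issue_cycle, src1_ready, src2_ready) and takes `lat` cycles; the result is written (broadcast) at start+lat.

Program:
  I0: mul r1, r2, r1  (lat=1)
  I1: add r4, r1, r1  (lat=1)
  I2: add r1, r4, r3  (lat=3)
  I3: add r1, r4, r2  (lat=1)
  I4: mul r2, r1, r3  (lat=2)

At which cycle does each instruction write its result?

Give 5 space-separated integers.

Answer: 2 3 6 5 7

Derivation:
I0 mul r1: issue@1 deps=(None,None) exec_start@1 write@2
I1 add r4: issue@2 deps=(0,0) exec_start@2 write@3
I2 add r1: issue@3 deps=(1,None) exec_start@3 write@6
I3 add r1: issue@4 deps=(1,None) exec_start@4 write@5
I4 mul r2: issue@5 deps=(3,None) exec_start@5 write@7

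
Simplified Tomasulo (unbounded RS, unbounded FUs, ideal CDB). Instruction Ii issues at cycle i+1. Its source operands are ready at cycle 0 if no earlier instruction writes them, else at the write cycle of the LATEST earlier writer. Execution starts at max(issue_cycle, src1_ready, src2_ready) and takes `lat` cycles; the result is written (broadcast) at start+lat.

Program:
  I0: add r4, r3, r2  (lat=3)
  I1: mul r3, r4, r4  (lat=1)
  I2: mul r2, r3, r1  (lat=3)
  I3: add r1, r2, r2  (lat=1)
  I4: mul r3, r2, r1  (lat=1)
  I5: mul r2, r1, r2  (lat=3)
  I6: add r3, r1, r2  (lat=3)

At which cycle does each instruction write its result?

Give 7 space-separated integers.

I0 add r4: issue@1 deps=(None,None) exec_start@1 write@4
I1 mul r3: issue@2 deps=(0,0) exec_start@4 write@5
I2 mul r2: issue@3 deps=(1,None) exec_start@5 write@8
I3 add r1: issue@4 deps=(2,2) exec_start@8 write@9
I4 mul r3: issue@5 deps=(2,3) exec_start@9 write@10
I5 mul r2: issue@6 deps=(3,2) exec_start@9 write@12
I6 add r3: issue@7 deps=(3,5) exec_start@12 write@15

Answer: 4 5 8 9 10 12 15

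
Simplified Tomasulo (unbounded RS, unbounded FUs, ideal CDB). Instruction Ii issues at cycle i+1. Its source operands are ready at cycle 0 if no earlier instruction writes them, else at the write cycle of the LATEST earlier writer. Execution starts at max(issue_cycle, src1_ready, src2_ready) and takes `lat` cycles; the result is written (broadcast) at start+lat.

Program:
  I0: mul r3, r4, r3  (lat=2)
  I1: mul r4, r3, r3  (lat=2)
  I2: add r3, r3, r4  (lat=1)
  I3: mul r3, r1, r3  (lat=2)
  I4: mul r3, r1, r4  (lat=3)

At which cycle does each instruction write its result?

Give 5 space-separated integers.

I0 mul r3: issue@1 deps=(None,None) exec_start@1 write@3
I1 mul r4: issue@2 deps=(0,0) exec_start@3 write@5
I2 add r3: issue@3 deps=(0,1) exec_start@5 write@6
I3 mul r3: issue@4 deps=(None,2) exec_start@6 write@8
I4 mul r3: issue@5 deps=(None,1) exec_start@5 write@8

Answer: 3 5 6 8 8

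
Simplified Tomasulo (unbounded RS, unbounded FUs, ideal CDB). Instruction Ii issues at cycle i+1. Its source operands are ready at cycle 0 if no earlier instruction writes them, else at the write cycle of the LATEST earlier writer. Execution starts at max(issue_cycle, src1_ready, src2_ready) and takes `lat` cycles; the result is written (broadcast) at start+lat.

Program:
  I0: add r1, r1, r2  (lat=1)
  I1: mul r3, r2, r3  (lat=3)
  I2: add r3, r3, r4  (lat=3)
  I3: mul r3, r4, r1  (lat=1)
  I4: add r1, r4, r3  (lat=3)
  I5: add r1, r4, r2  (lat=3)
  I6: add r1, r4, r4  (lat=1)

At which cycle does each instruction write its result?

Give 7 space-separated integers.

I0 add r1: issue@1 deps=(None,None) exec_start@1 write@2
I1 mul r3: issue@2 deps=(None,None) exec_start@2 write@5
I2 add r3: issue@3 deps=(1,None) exec_start@5 write@8
I3 mul r3: issue@4 deps=(None,0) exec_start@4 write@5
I4 add r1: issue@5 deps=(None,3) exec_start@5 write@8
I5 add r1: issue@6 deps=(None,None) exec_start@6 write@9
I6 add r1: issue@7 deps=(None,None) exec_start@7 write@8

Answer: 2 5 8 5 8 9 8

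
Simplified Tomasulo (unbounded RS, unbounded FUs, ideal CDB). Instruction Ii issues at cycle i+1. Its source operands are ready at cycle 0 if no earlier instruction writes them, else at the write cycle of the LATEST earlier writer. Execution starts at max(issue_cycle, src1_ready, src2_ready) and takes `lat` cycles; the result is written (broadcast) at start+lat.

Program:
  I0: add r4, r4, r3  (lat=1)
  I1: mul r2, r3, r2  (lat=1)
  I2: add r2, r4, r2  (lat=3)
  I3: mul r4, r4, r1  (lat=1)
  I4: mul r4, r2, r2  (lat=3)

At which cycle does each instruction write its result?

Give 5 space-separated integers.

Answer: 2 3 6 5 9

Derivation:
I0 add r4: issue@1 deps=(None,None) exec_start@1 write@2
I1 mul r2: issue@2 deps=(None,None) exec_start@2 write@3
I2 add r2: issue@3 deps=(0,1) exec_start@3 write@6
I3 mul r4: issue@4 deps=(0,None) exec_start@4 write@5
I4 mul r4: issue@5 deps=(2,2) exec_start@6 write@9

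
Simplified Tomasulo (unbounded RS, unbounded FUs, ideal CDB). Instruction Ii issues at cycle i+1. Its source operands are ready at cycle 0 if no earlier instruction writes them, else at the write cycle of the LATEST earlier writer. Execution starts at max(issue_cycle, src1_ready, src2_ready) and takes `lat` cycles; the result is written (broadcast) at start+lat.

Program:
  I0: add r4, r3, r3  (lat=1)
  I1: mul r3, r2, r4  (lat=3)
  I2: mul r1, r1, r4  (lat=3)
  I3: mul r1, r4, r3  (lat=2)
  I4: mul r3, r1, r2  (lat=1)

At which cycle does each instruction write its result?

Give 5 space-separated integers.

I0 add r4: issue@1 deps=(None,None) exec_start@1 write@2
I1 mul r3: issue@2 deps=(None,0) exec_start@2 write@5
I2 mul r1: issue@3 deps=(None,0) exec_start@3 write@6
I3 mul r1: issue@4 deps=(0,1) exec_start@5 write@7
I4 mul r3: issue@5 deps=(3,None) exec_start@7 write@8

Answer: 2 5 6 7 8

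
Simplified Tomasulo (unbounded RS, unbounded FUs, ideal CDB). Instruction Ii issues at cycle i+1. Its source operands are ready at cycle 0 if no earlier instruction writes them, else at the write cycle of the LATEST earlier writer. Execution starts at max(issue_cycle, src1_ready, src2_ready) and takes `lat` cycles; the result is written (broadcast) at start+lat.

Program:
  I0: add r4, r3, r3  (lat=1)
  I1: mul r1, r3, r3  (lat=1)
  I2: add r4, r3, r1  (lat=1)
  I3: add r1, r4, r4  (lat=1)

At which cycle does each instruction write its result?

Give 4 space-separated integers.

Answer: 2 3 4 5

Derivation:
I0 add r4: issue@1 deps=(None,None) exec_start@1 write@2
I1 mul r1: issue@2 deps=(None,None) exec_start@2 write@3
I2 add r4: issue@3 deps=(None,1) exec_start@3 write@4
I3 add r1: issue@4 deps=(2,2) exec_start@4 write@5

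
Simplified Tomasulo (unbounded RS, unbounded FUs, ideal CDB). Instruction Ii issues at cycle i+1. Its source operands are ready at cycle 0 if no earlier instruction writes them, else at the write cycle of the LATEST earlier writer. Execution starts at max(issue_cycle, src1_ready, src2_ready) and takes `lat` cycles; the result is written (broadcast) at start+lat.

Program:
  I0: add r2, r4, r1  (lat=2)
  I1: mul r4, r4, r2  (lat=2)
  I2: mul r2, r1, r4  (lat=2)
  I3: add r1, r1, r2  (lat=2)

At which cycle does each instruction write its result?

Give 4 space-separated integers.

I0 add r2: issue@1 deps=(None,None) exec_start@1 write@3
I1 mul r4: issue@2 deps=(None,0) exec_start@3 write@5
I2 mul r2: issue@3 deps=(None,1) exec_start@5 write@7
I3 add r1: issue@4 deps=(None,2) exec_start@7 write@9

Answer: 3 5 7 9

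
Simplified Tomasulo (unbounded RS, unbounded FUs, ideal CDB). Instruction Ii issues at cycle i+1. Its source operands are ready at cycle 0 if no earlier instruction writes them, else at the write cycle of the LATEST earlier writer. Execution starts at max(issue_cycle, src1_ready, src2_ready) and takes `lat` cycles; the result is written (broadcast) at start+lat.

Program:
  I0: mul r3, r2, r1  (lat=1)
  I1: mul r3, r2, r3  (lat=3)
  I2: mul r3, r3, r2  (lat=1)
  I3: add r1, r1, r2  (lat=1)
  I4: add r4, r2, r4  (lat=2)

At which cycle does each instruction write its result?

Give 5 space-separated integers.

Answer: 2 5 6 5 7

Derivation:
I0 mul r3: issue@1 deps=(None,None) exec_start@1 write@2
I1 mul r3: issue@2 deps=(None,0) exec_start@2 write@5
I2 mul r3: issue@3 deps=(1,None) exec_start@5 write@6
I3 add r1: issue@4 deps=(None,None) exec_start@4 write@5
I4 add r4: issue@5 deps=(None,None) exec_start@5 write@7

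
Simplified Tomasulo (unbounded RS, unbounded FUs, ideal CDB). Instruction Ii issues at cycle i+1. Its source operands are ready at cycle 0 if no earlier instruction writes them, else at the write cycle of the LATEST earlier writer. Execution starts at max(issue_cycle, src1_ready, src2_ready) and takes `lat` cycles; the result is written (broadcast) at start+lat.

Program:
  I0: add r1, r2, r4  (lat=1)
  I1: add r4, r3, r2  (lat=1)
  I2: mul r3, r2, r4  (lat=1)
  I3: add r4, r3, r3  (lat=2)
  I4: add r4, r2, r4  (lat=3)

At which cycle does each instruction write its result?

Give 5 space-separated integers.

I0 add r1: issue@1 deps=(None,None) exec_start@1 write@2
I1 add r4: issue@2 deps=(None,None) exec_start@2 write@3
I2 mul r3: issue@3 deps=(None,1) exec_start@3 write@4
I3 add r4: issue@4 deps=(2,2) exec_start@4 write@6
I4 add r4: issue@5 deps=(None,3) exec_start@6 write@9

Answer: 2 3 4 6 9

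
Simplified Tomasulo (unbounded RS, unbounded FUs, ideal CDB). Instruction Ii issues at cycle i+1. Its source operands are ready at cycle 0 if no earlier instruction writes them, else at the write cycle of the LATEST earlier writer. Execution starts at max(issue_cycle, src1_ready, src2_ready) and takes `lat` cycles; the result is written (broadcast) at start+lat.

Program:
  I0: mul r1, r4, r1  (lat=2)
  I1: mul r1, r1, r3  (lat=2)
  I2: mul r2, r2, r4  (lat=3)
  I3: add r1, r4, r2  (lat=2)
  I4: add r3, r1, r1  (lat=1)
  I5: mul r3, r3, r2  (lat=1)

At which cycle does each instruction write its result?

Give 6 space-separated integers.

I0 mul r1: issue@1 deps=(None,None) exec_start@1 write@3
I1 mul r1: issue@2 deps=(0,None) exec_start@3 write@5
I2 mul r2: issue@3 deps=(None,None) exec_start@3 write@6
I3 add r1: issue@4 deps=(None,2) exec_start@6 write@8
I4 add r3: issue@5 deps=(3,3) exec_start@8 write@9
I5 mul r3: issue@6 deps=(4,2) exec_start@9 write@10

Answer: 3 5 6 8 9 10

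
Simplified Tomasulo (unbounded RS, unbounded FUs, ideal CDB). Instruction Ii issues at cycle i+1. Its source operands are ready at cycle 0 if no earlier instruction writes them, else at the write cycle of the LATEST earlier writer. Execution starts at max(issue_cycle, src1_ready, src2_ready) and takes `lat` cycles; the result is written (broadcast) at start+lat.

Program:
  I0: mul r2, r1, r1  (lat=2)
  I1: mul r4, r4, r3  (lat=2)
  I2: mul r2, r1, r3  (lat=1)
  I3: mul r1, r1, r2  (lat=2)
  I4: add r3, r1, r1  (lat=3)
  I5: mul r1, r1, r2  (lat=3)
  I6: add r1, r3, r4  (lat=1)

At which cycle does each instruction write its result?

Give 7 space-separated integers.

Answer: 3 4 4 6 9 9 10

Derivation:
I0 mul r2: issue@1 deps=(None,None) exec_start@1 write@3
I1 mul r4: issue@2 deps=(None,None) exec_start@2 write@4
I2 mul r2: issue@3 deps=(None,None) exec_start@3 write@4
I3 mul r1: issue@4 deps=(None,2) exec_start@4 write@6
I4 add r3: issue@5 deps=(3,3) exec_start@6 write@9
I5 mul r1: issue@6 deps=(3,2) exec_start@6 write@9
I6 add r1: issue@7 deps=(4,1) exec_start@9 write@10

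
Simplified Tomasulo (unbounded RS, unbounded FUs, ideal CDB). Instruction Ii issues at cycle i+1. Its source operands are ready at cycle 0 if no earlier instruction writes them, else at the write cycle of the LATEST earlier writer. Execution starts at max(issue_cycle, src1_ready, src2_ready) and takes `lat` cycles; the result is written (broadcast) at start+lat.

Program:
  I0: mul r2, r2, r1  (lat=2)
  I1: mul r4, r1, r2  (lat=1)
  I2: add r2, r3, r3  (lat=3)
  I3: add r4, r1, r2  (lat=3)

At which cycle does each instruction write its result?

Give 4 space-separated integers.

Answer: 3 4 6 9

Derivation:
I0 mul r2: issue@1 deps=(None,None) exec_start@1 write@3
I1 mul r4: issue@2 deps=(None,0) exec_start@3 write@4
I2 add r2: issue@3 deps=(None,None) exec_start@3 write@6
I3 add r4: issue@4 deps=(None,2) exec_start@6 write@9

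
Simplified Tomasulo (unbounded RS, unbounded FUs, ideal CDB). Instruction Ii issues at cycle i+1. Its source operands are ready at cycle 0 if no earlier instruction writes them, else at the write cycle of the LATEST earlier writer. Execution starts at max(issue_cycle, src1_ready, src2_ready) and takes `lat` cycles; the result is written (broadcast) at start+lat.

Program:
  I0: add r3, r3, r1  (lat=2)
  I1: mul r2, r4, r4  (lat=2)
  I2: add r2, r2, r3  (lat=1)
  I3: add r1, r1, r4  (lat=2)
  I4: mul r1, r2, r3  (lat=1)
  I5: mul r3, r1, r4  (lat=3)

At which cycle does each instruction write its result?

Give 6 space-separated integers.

I0 add r3: issue@1 deps=(None,None) exec_start@1 write@3
I1 mul r2: issue@2 deps=(None,None) exec_start@2 write@4
I2 add r2: issue@3 deps=(1,0) exec_start@4 write@5
I3 add r1: issue@4 deps=(None,None) exec_start@4 write@6
I4 mul r1: issue@5 deps=(2,0) exec_start@5 write@6
I5 mul r3: issue@6 deps=(4,None) exec_start@6 write@9

Answer: 3 4 5 6 6 9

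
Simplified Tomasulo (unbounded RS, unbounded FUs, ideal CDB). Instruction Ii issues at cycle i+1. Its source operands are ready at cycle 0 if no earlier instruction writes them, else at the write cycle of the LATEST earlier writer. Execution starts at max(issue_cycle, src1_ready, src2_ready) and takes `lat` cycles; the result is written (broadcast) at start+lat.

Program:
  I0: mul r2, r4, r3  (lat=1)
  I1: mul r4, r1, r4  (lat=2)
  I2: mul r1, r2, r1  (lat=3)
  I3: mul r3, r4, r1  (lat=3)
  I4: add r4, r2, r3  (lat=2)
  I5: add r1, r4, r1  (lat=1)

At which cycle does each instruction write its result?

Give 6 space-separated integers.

I0 mul r2: issue@1 deps=(None,None) exec_start@1 write@2
I1 mul r4: issue@2 deps=(None,None) exec_start@2 write@4
I2 mul r1: issue@3 deps=(0,None) exec_start@3 write@6
I3 mul r3: issue@4 deps=(1,2) exec_start@6 write@9
I4 add r4: issue@5 deps=(0,3) exec_start@9 write@11
I5 add r1: issue@6 deps=(4,2) exec_start@11 write@12

Answer: 2 4 6 9 11 12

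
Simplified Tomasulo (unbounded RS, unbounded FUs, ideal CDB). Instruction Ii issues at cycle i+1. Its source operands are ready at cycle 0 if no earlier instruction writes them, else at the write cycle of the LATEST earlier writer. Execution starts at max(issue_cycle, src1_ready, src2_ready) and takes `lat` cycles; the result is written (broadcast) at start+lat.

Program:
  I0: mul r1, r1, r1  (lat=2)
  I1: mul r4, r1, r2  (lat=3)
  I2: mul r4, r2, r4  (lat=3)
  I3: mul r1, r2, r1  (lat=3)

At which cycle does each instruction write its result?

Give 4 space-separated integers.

Answer: 3 6 9 7

Derivation:
I0 mul r1: issue@1 deps=(None,None) exec_start@1 write@3
I1 mul r4: issue@2 deps=(0,None) exec_start@3 write@6
I2 mul r4: issue@3 deps=(None,1) exec_start@6 write@9
I3 mul r1: issue@4 deps=(None,0) exec_start@4 write@7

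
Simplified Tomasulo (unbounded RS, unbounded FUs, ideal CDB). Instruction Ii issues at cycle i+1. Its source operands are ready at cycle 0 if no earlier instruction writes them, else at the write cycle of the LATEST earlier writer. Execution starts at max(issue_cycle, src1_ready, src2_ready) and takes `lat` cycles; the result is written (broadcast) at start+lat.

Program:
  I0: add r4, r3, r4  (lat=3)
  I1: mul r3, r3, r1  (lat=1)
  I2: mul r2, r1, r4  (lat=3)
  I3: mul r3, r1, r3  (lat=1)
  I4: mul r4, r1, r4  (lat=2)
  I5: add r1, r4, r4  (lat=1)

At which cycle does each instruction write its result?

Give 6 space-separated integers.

I0 add r4: issue@1 deps=(None,None) exec_start@1 write@4
I1 mul r3: issue@2 deps=(None,None) exec_start@2 write@3
I2 mul r2: issue@3 deps=(None,0) exec_start@4 write@7
I3 mul r3: issue@4 deps=(None,1) exec_start@4 write@5
I4 mul r4: issue@5 deps=(None,0) exec_start@5 write@7
I5 add r1: issue@6 deps=(4,4) exec_start@7 write@8

Answer: 4 3 7 5 7 8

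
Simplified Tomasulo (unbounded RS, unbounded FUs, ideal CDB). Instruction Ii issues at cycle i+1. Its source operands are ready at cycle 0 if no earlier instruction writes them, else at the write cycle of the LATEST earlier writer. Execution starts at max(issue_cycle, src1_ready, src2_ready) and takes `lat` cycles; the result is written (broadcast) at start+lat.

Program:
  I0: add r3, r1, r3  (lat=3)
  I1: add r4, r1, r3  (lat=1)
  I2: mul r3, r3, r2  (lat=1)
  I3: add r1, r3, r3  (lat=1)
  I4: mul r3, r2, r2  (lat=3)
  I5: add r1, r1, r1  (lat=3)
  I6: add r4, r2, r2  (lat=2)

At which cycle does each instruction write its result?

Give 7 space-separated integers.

Answer: 4 5 5 6 8 9 9

Derivation:
I0 add r3: issue@1 deps=(None,None) exec_start@1 write@4
I1 add r4: issue@2 deps=(None,0) exec_start@4 write@5
I2 mul r3: issue@3 deps=(0,None) exec_start@4 write@5
I3 add r1: issue@4 deps=(2,2) exec_start@5 write@6
I4 mul r3: issue@5 deps=(None,None) exec_start@5 write@8
I5 add r1: issue@6 deps=(3,3) exec_start@6 write@9
I6 add r4: issue@7 deps=(None,None) exec_start@7 write@9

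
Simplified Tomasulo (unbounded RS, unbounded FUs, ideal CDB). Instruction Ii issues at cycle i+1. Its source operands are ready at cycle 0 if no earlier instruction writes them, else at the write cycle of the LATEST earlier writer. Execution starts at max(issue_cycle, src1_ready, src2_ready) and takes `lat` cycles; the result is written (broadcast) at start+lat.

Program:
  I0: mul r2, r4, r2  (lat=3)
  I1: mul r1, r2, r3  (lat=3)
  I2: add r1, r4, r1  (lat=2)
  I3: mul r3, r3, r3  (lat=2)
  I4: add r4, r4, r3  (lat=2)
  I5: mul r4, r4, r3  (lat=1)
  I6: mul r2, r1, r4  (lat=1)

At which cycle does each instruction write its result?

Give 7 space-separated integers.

Answer: 4 7 9 6 8 9 10

Derivation:
I0 mul r2: issue@1 deps=(None,None) exec_start@1 write@4
I1 mul r1: issue@2 deps=(0,None) exec_start@4 write@7
I2 add r1: issue@3 deps=(None,1) exec_start@7 write@9
I3 mul r3: issue@4 deps=(None,None) exec_start@4 write@6
I4 add r4: issue@5 deps=(None,3) exec_start@6 write@8
I5 mul r4: issue@6 deps=(4,3) exec_start@8 write@9
I6 mul r2: issue@7 deps=(2,5) exec_start@9 write@10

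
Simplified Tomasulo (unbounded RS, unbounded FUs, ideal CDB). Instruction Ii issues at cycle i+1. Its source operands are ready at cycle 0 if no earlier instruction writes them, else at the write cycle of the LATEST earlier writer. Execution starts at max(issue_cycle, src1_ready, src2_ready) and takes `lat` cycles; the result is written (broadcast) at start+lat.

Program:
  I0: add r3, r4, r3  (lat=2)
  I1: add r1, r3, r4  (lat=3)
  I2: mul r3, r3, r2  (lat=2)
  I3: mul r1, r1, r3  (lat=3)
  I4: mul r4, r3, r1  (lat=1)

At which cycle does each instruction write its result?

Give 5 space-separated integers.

I0 add r3: issue@1 deps=(None,None) exec_start@1 write@3
I1 add r1: issue@2 deps=(0,None) exec_start@3 write@6
I2 mul r3: issue@3 deps=(0,None) exec_start@3 write@5
I3 mul r1: issue@4 deps=(1,2) exec_start@6 write@9
I4 mul r4: issue@5 deps=(2,3) exec_start@9 write@10

Answer: 3 6 5 9 10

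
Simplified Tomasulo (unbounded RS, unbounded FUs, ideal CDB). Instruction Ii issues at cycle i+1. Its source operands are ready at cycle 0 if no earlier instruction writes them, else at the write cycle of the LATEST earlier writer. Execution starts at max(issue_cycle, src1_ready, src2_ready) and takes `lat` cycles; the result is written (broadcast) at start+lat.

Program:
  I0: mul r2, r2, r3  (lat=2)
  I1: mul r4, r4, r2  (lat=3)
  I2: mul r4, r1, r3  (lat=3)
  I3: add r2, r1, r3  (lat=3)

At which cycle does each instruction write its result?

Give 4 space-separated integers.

I0 mul r2: issue@1 deps=(None,None) exec_start@1 write@3
I1 mul r4: issue@2 deps=(None,0) exec_start@3 write@6
I2 mul r4: issue@3 deps=(None,None) exec_start@3 write@6
I3 add r2: issue@4 deps=(None,None) exec_start@4 write@7

Answer: 3 6 6 7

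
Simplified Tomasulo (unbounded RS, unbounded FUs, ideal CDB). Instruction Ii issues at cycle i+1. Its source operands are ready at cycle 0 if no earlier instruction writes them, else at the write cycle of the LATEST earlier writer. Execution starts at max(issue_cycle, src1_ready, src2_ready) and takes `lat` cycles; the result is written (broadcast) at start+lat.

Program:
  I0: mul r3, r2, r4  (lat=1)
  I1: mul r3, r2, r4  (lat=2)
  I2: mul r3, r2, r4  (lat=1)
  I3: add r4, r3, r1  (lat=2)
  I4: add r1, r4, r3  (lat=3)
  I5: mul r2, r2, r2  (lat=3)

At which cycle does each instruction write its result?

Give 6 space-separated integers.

I0 mul r3: issue@1 deps=(None,None) exec_start@1 write@2
I1 mul r3: issue@2 deps=(None,None) exec_start@2 write@4
I2 mul r3: issue@3 deps=(None,None) exec_start@3 write@4
I3 add r4: issue@4 deps=(2,None) exec_start@4 write@6
I4 add r1: issue@5 deps=(3,2) exec_start@6 write@9
I5 mul r2: issue@6 deps=(None,None) exec_start@6 write@9

Answer: 2 4 4 6 9 9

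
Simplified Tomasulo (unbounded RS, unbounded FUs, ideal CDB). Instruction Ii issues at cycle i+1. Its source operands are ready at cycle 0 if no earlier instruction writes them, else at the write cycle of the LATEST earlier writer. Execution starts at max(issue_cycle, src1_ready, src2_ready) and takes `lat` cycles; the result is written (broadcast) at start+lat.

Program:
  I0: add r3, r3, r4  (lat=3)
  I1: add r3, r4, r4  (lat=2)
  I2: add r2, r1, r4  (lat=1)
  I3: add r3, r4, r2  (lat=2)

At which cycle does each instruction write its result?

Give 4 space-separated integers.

I0 add r3: issue@1 deps=(None,None) exec_start@1 write@4
I1 add r3: issue@2 deps=(None,None) exec_start@2 write@4
I2 add r2: issue@3 deps=(None,None) exec_start@3 write@4
I3 add r3: issue@4 deps=(None,2) exec_start@4 write@6

Answer: 4 4 4 6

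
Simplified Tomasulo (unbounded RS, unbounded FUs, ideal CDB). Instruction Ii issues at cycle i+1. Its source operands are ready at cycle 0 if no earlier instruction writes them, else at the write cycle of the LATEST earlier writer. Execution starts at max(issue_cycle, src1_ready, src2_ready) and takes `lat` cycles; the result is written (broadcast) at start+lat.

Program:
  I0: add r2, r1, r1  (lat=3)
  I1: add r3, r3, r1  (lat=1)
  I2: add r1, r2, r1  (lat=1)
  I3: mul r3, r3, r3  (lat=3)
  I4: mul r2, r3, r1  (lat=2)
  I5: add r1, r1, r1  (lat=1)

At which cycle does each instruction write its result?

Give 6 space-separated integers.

I0 add r2: issue@1 deps=(None,None) exec_start@1 write@4
I1 add r3: issue@2 deps=(None,None) exec_start@2 write@3
I2 add r1: issue@3 deps=(0,None) exec_start@4 write@5
I3 mul r3: issue@4 deps=(1,1) exec_start@4 write@7
I4 mul r2: issue@5 deps=(3,2) exec_start@7 write@9
I5 add r1: issue@6 deps=(2,2) exec_start@6 write@7

Answer: 4 3 5 7 9 7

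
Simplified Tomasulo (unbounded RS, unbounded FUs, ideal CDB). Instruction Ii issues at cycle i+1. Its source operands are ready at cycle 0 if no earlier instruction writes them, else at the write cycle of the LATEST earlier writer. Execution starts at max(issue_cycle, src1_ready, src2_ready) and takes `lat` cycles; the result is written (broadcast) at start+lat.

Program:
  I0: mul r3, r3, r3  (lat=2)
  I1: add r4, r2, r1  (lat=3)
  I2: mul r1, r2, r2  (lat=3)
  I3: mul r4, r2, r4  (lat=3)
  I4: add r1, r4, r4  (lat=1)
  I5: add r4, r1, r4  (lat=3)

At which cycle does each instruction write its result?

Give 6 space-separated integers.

Answer: 3 5 6 8 9 12

Derivation:
I0 mul r3: issue@1 deps=(None,None) exec_start@1 write@3
I1 add r4: issue@2 deps=(None,None) exec_start@2 write@5
I2 mul r1: issue@3 deps=(None,None) exec_start@3 write@6
I3 mul r4: issue@4 deps=(None,1) exec_start@5 write@8
I4 add r1: issue@5 deps=(3,3) exec_start@8 write@9
I5 add r4: issue@6 deps=(4,3) exec_start@9 write@12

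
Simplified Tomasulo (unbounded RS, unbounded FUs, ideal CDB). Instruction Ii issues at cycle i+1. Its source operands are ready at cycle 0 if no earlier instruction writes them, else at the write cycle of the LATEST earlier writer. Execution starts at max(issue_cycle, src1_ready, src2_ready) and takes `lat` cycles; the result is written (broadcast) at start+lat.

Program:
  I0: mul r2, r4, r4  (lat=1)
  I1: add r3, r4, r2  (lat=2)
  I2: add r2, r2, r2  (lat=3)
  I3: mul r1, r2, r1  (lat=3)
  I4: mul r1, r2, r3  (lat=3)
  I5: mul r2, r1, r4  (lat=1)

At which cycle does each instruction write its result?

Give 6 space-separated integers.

I0 mul r2: issue@1 deps=(None,None) exec_start@1 write@2
I1 add r3: issue@2 deps=(None,0) exec_start@2 write@4
I2 add r2: issue@3 deps=(0,0) exec_start@3 write@6
I3 mul r1: issue@4 deps=(2,None) exec_start@6 write@9
I4 mul r1: issue@5 deps=(2,1) exec_start@6 write@9
I5 mul r2: issue@6 deps=(4,None) exec_start@9 write@10

Answer: 2 4 6 9 9 10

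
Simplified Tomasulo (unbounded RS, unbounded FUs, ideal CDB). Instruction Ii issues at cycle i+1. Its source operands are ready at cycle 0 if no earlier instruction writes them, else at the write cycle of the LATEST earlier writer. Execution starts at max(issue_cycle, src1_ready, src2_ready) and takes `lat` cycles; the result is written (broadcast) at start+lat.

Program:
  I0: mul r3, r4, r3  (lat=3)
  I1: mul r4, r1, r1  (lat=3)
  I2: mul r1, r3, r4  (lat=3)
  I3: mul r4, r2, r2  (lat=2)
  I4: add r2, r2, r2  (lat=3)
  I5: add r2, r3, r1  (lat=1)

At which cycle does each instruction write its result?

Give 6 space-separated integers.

Answer: 4 5 8 6 8 9

Derivation:
I0 mul r3: issue@1 deps=(None,None) exec_start@1 write@4
I1 mul r4: issue@2 deps=(None,None) exec_start@2 write@5
I2 mul r1: issue@3 deps=(0,1) exec_start@5 write@8
I3 mul r4: issue@4 deps=(None,None) exec_start@4 write@6
I4 add r2: issue@5 deps=(None,None) exec_start@5 write@8
I5 add r2: issue@6 deps=(0,2) exec_start@8 write@9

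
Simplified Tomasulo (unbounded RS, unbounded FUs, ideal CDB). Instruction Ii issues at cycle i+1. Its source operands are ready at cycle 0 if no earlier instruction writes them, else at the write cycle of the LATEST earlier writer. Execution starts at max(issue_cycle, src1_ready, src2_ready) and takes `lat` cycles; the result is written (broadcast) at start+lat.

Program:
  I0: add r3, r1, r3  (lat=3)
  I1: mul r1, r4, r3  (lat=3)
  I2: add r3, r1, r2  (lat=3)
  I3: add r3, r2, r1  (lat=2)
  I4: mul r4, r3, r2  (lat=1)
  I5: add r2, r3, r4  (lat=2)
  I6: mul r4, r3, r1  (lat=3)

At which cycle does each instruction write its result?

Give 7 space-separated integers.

I0 add r3: issue@1 deps=(None,None) exec_start@1 write@4
I1 mul r1: issue@2 deps=(None,0) exec_start@4 write@7
I2 add r3: issue@3 deps=(1,None) exec_start@7 write@10
I3 add r3: issue@4 deps=(None,1) exec_start@7 write@9
I4 mul r4: issue@5 deps=(3,None) exec_start@9 write@10
I5 add r2: issue@6 deps=(3,4) exec_start@10 write@12
I6 mul r4: issue@7 deps=(3,1) exec_start@9 write@12

Answer: 4 7 10 9 10 12 12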